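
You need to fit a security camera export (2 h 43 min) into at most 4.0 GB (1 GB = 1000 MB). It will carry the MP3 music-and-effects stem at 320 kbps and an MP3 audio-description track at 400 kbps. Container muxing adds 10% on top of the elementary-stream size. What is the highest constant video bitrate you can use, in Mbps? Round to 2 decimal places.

2.25 Mbps

Budget: 4.0 GB = 32000.0 Mb.
Stream payload after overhead: 32000.0 / 1.10 = 29090.9 Mb.
2 h 43 min = 163 min = 9780 s
Total bitrate budget: 29090.9 Mb / 9780 s = 2.975 Mbps.
Audio total: 320 + 400 = 720 kbps = 0.720 Mbps.
Video: 2.975 − 0.720 = 2.255 Mbps.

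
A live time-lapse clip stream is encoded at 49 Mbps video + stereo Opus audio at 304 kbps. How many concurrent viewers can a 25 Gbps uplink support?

507

Audio: 304 kbps = 0.304 Mbps.
Per-viewer media rate: 49.304 Mbps.
25 Gbps = 25,000 Mbps; 25,000 / 49.304 = 507.06 → 507 viewers.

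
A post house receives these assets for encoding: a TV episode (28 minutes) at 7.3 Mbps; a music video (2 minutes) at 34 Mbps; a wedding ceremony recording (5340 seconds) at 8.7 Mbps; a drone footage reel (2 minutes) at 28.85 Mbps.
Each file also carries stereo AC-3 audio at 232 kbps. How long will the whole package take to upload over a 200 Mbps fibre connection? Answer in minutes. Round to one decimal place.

5.7 minutes

Audio: 232 kbps = 0.232 Mbps.
TV episode: 7.532 Mbps × 1680 s = 12653.8 Mb
music video: 34.232 Mbps × 120 s = 4107.8 Mb
wedding ceremony recording: 8.932 Mbps × 5340 s = 47696.9 Mb
drone footage reel: 29.082 Mbps × 120 s = 3489.8 Mb
Total: 67948.3 Mb = 8493.5 MB.
At 200 Mbps: 67948.3 / 200 = 340 s ≈ 5.66 minutes.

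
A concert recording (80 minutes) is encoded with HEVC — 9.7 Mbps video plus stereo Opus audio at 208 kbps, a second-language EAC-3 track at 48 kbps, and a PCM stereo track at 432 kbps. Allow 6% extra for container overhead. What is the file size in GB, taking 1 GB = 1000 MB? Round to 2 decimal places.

80 min = 4800 s
Audio total: 208 + 48 + 432 = 688 kbps = 0.688 Mbps.
Total bitrate: 9.7 + 0.688 = 10.388 Mbps.
Stream data: 10.388 Mbps × 4800 s = 49862.4 Mb.
With 6% container overhead: ×1.06.
52,854 Mb ÷ 8 = 6,607 MB → 6.607 GB.

6.61 GB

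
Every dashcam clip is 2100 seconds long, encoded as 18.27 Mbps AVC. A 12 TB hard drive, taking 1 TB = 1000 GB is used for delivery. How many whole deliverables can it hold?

Per item: 18.270 Mbps × 2100 s = 38,367 Mb = 4,796 MB.
Capacity: 12 TB = 96,000,000 Mb; 2502.15 items → 2502 complete.

2502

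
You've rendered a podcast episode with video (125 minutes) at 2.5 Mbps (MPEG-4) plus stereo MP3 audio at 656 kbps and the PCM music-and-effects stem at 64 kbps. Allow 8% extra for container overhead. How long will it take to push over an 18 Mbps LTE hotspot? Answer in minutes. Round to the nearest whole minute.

125 min = 7500 s
Audio total: 656 + 64 = 720 kbps = 0.720 Mbps.
Total bitrate: 3.220 Mbps.
File: 3.220 Mbps × 7500 s = 24150.0 Mb.
With 8% container overhead: ×1.08. → 26082.0 Mb.
At 18 Mbps: 26082.0 / 18 = 1449.0 s ≈ 24.1 minutes.

24 minutes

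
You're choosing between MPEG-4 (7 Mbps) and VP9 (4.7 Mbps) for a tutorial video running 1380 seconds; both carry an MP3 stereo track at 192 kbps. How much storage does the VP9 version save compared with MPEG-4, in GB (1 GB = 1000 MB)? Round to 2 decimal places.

Audio: 192 kbps = 0.192 Mbps.
MPEG-4: 7.192 Mbps × 1380 s = 9925.0 Mb = 1.241 GB.
VP9: 4.892 Mbps × 1380 s = 6751.0 Mb = 0.844 GB.
Saving: 1.241 − 0.844 = 0.397 GB.

0.40 GB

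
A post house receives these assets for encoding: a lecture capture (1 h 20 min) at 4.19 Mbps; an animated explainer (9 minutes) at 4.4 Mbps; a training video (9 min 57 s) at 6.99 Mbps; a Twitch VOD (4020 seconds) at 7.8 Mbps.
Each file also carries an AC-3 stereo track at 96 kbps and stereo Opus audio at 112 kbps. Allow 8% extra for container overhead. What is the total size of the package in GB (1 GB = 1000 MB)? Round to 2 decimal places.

Audio total: 96 + 112 = 208 kbps = 0.208 Mbps.
lecture capture: 4.398 Mbps × 4800 s × 1.08 = 22799.2 Mb
animated explainer: 4.608 Mbps × 540 s × 1.08 = 2687.4 Mb
training video: 7.198 Mbps × 597 s × 1.08 = 4641.0 Mb
Twitch VOD: 8.008 Mbps × 4020 s × 1.08 = 34767.5 Mb
Total: 64895.1 Mb = 8111.9 MB.
= 8.112 GB.

8.11 GB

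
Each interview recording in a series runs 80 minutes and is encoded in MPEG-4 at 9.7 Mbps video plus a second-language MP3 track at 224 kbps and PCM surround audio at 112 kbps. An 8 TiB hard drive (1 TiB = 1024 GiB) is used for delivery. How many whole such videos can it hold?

80 min = 4800 s
Audio total: 224 + 112 = 336 kbps = 0.336 Mbps.
Total bitrate: 10.036 Mbps.
Per item: 10.036 Mbps × 4800 s = 48,173 Mb = 6,022 MB.
Capacity: 8 TiB = 70,368,744 Mb; 1460.76 items → 1460 complete.

1460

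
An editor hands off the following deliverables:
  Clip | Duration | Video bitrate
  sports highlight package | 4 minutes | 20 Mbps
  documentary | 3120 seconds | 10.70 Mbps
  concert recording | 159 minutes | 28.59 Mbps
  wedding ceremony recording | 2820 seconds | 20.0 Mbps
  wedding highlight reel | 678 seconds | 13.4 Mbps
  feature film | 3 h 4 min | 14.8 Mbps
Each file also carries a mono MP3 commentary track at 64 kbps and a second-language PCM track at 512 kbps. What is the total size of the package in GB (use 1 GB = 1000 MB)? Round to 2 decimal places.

69.45 GB

Audio total: 64 + 512 = 576 kbps = 0.576 Mbps.
sports highlight package: 20.576 Mbps × 240 s = 4938.2 Mb
documentary: 11.276 Mbps × 3120 s = 35181.1 Mb
concert recording: 29.166 Mbps × 9540 s = 278243.6 Mb
wedding ceremony recording: 20.576 Mbps × 2820 s = 58024.3 Mb
wedding highlight reel: 13.976 Mbps × 678 s = 9475.7 Mb
feature film: 15.376 Mbps × 11040 s = 169751.0 Mb
Total: 555614.1 Mb = 69451.8 MB.
= 69.45 GB.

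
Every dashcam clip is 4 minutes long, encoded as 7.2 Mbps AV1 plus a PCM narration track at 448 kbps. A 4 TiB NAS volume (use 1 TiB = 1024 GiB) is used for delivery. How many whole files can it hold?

19168

4 min = 240 s
Audio: 448 kbps = 0.448 Mbps.
Total bitrate: 7.648 Mbps.
Per item: 7.648 Mbps × 240 s = 1,836 Mb = 229.4 MB.
Capacity: 4 TiB = 35,184,372 Mb; 19168.61 items → 19168 complete.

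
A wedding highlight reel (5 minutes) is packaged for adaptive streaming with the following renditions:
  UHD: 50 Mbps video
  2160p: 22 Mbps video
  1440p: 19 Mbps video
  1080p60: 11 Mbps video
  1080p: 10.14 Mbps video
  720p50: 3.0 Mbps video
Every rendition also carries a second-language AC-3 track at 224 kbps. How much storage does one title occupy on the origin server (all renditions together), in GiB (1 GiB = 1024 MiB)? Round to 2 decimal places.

5 min = 300 s
Audio: 224 kbps = 0.224 Mbps.
Sum of rendition bitrates: (50+0.224) + (22+0.224) + (19+0.224) + (11+0.224) + (10.14+0.224) + (3.0+0.224) = 116.484 Mbps.
× 300 s = 34,945 Mb = 4,368 MB = 4.068 GiB.

4.07 GiB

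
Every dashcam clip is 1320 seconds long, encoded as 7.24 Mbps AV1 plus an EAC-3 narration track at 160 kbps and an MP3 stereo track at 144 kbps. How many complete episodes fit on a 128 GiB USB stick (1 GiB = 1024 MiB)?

Audio total: 160 + 144 = 304 kbps = 0.304 Mbps.
Total bitrate: 7.544 Mbps.
Per item: 7.544 Mbps × 1320 s = 9,958 Mb = 1,245 MB.
Capacity: 128 GiB = 1,099,512 Mb; 110.41 items → 110 complete.

110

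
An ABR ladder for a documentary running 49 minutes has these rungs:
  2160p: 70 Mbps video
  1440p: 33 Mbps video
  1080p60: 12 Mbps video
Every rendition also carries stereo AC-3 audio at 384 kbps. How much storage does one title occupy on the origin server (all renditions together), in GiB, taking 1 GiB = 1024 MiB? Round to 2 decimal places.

39.75 GiB

49 min = 2940 s
Audio: 384 kbps = 0.384 Mbps.
Sum of rendition bitrates: (70+0.384) + (33+0.384) + (12+0.384) = 116.152 Mbps.
× 2940 s = 341,487 Mb = 42,686 MB = 39.75 GiB.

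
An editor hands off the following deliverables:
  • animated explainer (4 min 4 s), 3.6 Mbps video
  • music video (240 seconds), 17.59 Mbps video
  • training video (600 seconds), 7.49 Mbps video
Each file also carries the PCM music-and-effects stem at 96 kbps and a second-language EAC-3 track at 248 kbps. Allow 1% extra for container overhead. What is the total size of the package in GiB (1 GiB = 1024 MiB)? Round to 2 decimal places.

Audio total: 96 + 248 = 344 kbps = 0.344 Mbps.
animated explainer: 3.944 Mbps × 244 s × 1.01 = 972.0 Mb
music video: 17.934 Mbps × 240 s × 1.01 = 4347.2 Mb
training video: 7.834 Mbps × 600 s × 1.01 = 4747.4 Mb
Total: 10066.6 Mb = 1258.3 MB.
= 1.172 GiB.

1.17 GiB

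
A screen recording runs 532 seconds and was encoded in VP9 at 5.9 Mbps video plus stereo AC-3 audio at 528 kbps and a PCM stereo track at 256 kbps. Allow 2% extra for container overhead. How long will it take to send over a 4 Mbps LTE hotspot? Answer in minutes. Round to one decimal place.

15.1 minutes

Audio total: 528 + 256 = 784 kbps = 0.784 Mbps.
Total bitrate: 6.684 Mbps.
File: 6.684 Mbps × 532 s = 3555.9 Mb.
With 2% container overhead: ×1.02. → 3627.0 Mb.
At 4 Mbps: 3627.0 / 4 = 906.8 s ≈ 15.1 minutes.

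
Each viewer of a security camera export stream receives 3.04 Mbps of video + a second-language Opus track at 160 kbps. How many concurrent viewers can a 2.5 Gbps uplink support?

Audio: 160 kbps = 0.160 Mbps.
Per-viewer media rate: 3.200 Mbps.
2.5 Gbps = 2,500 Mbps; 2,500 / 3.200 = 781.25 → 781 viewers.

781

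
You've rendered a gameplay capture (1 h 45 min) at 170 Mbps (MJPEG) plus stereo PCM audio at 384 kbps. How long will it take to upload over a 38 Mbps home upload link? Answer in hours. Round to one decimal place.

7.8 hours

1 h 45 min = 105 min = 6300 s
Audio: 384 kbps = 0.384 Mbps.
Total bitrate: 170.384 Mbps.
File: 170.384 Mbps × 6300 s = 1073419.2 Mb.
At 38 Mbps: 1073419.2 / 38 = 28247.9 s ≈ 7.85 hours.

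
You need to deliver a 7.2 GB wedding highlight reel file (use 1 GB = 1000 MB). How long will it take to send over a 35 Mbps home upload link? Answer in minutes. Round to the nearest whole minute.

27 minutes

File: 7.2 GB = 57600.0 Mb.
At 35 Mbps: 57600.0 / 35 = 1645.7 s ≈ 27.4 minutes.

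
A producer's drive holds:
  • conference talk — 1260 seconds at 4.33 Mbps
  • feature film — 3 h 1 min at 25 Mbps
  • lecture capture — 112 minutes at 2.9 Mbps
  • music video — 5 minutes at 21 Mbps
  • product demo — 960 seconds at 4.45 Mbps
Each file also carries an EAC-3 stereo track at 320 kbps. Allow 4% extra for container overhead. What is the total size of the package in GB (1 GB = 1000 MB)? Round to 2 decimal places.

Audio: 320 kbps = 0.320 Mbps.
conference talk: 4.650 Mbps × 1260 s × 1.04 = 6093.4 Mb
feature film: 25.320 Mbps × 10860 s × 1.04 = 285974.2 Mb
lecture capture: 3.220 Mbps × 6720 s × 1.04 = 22503.9 Mb
music video: 21.320 Mbps × 300 s × 1.04 = 6651.8 Mb
product demo: 4.770 Mbps × 960 s × 1.04 = 4762.4 Mb
Total: 325985.7 Mb = 40748.2 MB.
= 40.75 GB.

40.75 GB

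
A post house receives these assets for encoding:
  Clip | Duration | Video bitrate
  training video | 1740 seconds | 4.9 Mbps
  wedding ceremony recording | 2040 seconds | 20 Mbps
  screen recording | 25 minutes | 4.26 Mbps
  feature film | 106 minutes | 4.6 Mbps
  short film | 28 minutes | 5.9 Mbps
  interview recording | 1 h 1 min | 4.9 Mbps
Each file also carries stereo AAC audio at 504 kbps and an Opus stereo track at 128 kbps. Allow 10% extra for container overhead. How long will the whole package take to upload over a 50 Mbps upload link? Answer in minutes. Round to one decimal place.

Audio total: 504 + 128 = 632 kbps = 0.632 Mbps.
training video: 5.532 Mbps × 1740 s × 1.10 = 10588.2 Mb
wedding ceremony recording: 20.632 Mbps × 2040 s × 1.10 = 46298.2 Mb
screen recording: 4.892 Mbps × 1500 s × 1.10 = 8071.8 Mb
feature film: 5.232 Mbps × 6360 s × 1.10 = 36603.1 Mb
short film: 6.532 Mbps × 1680 s × 1.10 = 12071.1 Mb
interview recording: 5.532 Mbps × 3660 s × 1.10 = 22271.8 Mb
Total: 135904.3 Mb = 16988.0 MB.
At 50 Mbps: 135904.3 / 50 = 2718 s ≈ 45.3 minutes.

45.3 minutes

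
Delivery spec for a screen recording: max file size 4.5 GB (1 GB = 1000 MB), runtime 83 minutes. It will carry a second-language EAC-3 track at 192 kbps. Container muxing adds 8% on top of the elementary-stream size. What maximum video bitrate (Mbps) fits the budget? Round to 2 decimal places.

6.50 Mbps

Budget: 4.5 GB = 36000.0 Mb.
Stream payload after overhead: 36000.0 / 1.08 = 33333.3 Mb.
83 min = 4980 s
Total bitrate budget: 33333.3 Mb / 4980 s = 6.693 Mbps.
Audio: 192 kbps = 0.192 Mbps.
Video: 6.693 − 0.192 = 6.501 Mbps.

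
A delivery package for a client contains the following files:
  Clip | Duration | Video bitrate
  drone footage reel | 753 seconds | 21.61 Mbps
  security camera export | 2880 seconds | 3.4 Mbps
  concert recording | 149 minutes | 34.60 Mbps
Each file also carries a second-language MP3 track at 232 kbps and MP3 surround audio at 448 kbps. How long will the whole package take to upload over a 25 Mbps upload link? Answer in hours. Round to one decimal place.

3.8 hours

Audio total: 232 + 448 = 680 kbps = 0.680 Mbps.
drone footage reel: 22.290 Mbps × 753 s = 16784.4 Mb
security camera export: 4.080 Mbps × 2880 s = 11750.4 Mb
concert recording: 35.280 Mbps × 8940 s = 315403.2 Mb
Total: 343938.0 Mb = 42992.2 MB.
At 25 Mbps: 343938.0 / 25 = 13758 s ≈ 3.82 hours.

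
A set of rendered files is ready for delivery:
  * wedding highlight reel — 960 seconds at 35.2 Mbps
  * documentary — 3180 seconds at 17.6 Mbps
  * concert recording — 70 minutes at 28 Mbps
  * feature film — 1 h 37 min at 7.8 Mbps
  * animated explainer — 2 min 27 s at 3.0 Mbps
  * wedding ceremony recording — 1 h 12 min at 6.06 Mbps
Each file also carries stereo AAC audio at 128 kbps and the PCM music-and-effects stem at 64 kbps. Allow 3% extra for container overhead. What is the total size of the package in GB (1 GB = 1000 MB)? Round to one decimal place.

Audio total: 128 + 64 = 192 kbps = 0.192 Mbps.
wedding highlight reel: 35.392 Mbps × 960 s × 1.03 = 34995.6 Mb
documentary: 17.792 Mbps × 3180 s × 1.03 = 58275.9 Mb
concert recording: 28.192 Mbps × 4200 s × 1.03 = 121958.6 Mb
feature film: 7.992 Mbps × 5820 s × 1.03 = 47908.8 Mb
animated explainer: 3.192 Mbps × 147 s × 1.03 = 483.3 Mb
wedding ceremony recording: 6.252 Mbps × 4320 s × 1.03 = 27818.9 Mb
Total: 291441.2 Mb = 36430.1 MB.
= 36.43 GB.

36.4 GB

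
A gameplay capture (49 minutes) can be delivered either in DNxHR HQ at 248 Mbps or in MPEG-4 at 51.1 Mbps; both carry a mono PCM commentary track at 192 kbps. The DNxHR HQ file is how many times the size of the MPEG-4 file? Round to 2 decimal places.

49 min = 2940 s
Audio: 192 kbps = 0.192 Mbps.
DNxHR HQ: 248.192 Mbps × 2940 s = 729684.5 Mb = 84.946 GiB.
MPEG-4: 51.292 Mbps × 2940 s = 150798.5 Mb = 17.555 GiB.
Ratio: 84.946 / 17.555 = 4.839.

4.84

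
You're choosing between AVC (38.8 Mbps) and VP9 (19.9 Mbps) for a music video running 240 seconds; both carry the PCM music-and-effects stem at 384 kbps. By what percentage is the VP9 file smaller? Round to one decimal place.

Audio: 384 kbps = 0.384 Mbps.
AVC: 39.184 Mbps × 240 s = 9404.2 Mb = 1.176 GB.
VP9: 20.284 Mbps × 240 s = 4868.2 Mb = 0.609 GB.
Reduction: (1 − 0.609/1.176) × 100 = 48.23%.

48.2%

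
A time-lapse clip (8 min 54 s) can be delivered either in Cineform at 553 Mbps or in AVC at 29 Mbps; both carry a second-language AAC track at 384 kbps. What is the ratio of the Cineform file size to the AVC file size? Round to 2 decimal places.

8 min 54 s = 534 s
Audio: 384 kbps = 0.384 Mbps.
Cineform: 553.384 Mbps × 534 s = 295507.1 Mb = 36.938 GB.
AVC: 29.384 Mbps × 534 s = 15691.1 Mb = 1.961 GB.
Ratio: 36.938 / 1.961 = 18.833.

18.83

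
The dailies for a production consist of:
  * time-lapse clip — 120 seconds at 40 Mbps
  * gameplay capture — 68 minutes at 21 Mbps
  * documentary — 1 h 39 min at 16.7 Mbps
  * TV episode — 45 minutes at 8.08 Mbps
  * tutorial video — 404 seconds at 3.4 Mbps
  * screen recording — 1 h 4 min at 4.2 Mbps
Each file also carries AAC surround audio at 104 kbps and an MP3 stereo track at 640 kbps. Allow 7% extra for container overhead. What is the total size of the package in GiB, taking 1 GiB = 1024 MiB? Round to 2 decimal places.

30.11 GiB

Audio total: 104 + 640 = 744 kbps = 0.744 Mbps.
time-lapse clip: 40.744 Mbps × 120 s × 1.07 = 5231.5 Mb
gameplay capture: 21.744 Mbps × 4080 s × 1.07 = 94925.6 Mb
documentary: 17.444 Mbps × 5940 s × 1.07 = 110870.6 Mb
TV episode: 8.824 Mbps × 2700 s × 1.07 = 25492.5 Mb
tutorial video: 4.144 Mbps × 404 s × 1.07 = 1791.4 Mb
screen recording: 4.944 Mbps × 3840 s × 1.07 = 20313.9 Mb
Total: 258625.5 Mb = 32328.2 MB.
= 30.11 GiB.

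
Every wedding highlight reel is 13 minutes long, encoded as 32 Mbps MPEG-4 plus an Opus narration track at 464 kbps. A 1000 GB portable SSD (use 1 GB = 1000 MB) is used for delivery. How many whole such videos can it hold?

13 min = 780 s
Audio: 464 kbps = 0.464 Mbps.
Total bitrate: 32.464 Mbps.
Per item: 32.464 Mbps × 780 s = 25,322 Mb = 3,165 MB.
Capacity: 1000 GB = 8,000,000 Mb; 315.93 items → 315 complete.

315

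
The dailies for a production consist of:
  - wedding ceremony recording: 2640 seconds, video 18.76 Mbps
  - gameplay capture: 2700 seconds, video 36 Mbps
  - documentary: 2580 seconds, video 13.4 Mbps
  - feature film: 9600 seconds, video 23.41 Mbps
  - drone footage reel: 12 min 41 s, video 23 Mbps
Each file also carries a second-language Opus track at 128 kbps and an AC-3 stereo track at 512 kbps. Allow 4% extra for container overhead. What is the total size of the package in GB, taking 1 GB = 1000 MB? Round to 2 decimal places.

Audio total: 128 + 512 = 640 kbps = 0.640 Mbps.
wedding ceremony recording: 19.400 Mbps × 2640 s × 1.04 = 53264.6 Mb
gameplay capture: 36.640 Mbps × 2700 s × 1.04 = 102885.1 Mb
documentary: 14.040 Mbps × 2580 s × 1.04 = 37672.1 Mb
feature film: 24.050 Mbps × 9600 s × 1.04 = 240115.2 Mb
drone footage reel: 23.640 Mbps × 761 s × 1.04 = 18709.6 Mb
Total: 452646.7 Mb = 56580.8 MB.
= 56.58 GB.

56.58 GB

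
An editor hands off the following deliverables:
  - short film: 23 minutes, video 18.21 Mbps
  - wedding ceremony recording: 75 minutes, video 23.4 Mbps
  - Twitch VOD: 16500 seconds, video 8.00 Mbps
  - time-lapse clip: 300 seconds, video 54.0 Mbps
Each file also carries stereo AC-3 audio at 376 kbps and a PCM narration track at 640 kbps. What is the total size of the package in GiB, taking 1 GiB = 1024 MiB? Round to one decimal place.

35.1 GiB

Audio total: 376 + 640 = 1016 kbps = 1.016 Mbps.
short film: 19.226 Mbps × 1380 s = 26531.9 Mb
wedding ceremony recording: 24.416 Mbps × 4500 s = 109872.0 Mb
Twitch VOD: 9.016 Mbps × 16500 s = 148764.0 Mb
time-lapse clip: 55.016 Mbps × 300 s = 16504.8 Mb
Total: 301672.7 Mb = 37709.1 MB.
= 35.12 GiB.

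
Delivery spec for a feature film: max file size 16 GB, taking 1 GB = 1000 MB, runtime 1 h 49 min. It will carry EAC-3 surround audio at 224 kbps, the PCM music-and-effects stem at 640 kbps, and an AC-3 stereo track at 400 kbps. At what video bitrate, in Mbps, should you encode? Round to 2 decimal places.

Budget: 16 GB = 128000.0 Mb.
1 h 49 min = 109 min = 6540 s
Total bitrate budget: 128000.0 Mb / 6540 s = 19.572 Mbps.
Audio total: 224 + 640 + 400 = 1264 kbps = 1.264 Mbps.
Video: 19.572 − 1.264 = 18.308 Mbps.

18.31 Mbps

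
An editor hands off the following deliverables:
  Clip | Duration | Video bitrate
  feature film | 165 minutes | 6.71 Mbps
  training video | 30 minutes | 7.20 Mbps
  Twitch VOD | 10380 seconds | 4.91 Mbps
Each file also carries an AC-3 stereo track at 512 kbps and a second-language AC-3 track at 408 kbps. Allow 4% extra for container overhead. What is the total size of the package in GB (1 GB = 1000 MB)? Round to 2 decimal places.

19.59 GB

Audio total: 512 + 408 = 920 kbps = 0.920 Mbps.
feature film: 7.630 Mbps × 9900 s × 1.04 = 78558.5 Mb
training video: 8.120 Mbps × 1800 s × 1.04 = 15200.6 Mb
Twitch VOD: 5.830 Mbps × 10380 s × 1.04 = 62936.0 Mb
Total: 156695.1 Mb = 19586.9 MB.
= 19.59 GB.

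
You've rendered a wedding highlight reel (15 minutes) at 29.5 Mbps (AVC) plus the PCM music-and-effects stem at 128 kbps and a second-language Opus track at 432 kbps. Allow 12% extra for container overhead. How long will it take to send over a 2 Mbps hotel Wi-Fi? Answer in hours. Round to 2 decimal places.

15 min = 900 s
Audio total: 128 + 432 = 560 kbps = 0.560 Mbps.
Total bitrate: 30.060 Mbps.
File: 30.060 Mbps × 900 s = 27054.0 Mb.
With 12% container overhead: ×1.12. → 30300.5 Mb.
At 2 Mbps: 30300.5 / 2 = 15150.2 s ≈ 4.21 hours.

4.21 hours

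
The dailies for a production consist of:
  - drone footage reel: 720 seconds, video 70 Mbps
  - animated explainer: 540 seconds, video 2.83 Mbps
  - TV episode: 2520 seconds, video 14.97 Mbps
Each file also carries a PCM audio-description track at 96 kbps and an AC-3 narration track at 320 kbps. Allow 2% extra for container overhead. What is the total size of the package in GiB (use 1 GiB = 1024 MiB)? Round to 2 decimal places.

10.83 GiB

Audio total: 96 + 320 = 416 kbps = 0.416 Mbps.
drone footage reel: 70.416 Mbps × 720 s × 1.02 = 51713.5 Mb
animated explainer: 3.246 Mbps × 540 s × 1.02 = 1787.9 Mb
TV episode: 15.386 Mbps × 2520 s × 1.02 = 39548.2 Mb
Total: 93049.6 Mb = 11631.2 MB.
= 10.83 GiB.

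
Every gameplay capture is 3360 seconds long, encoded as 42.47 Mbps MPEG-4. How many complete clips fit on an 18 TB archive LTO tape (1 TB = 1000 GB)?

1009

Per item: 42.470 Mbps × 3360 s = 142,699 Mb = 17,837 MB.
Capacity: 18 TB = 144,000,000 Mb; 1009.12 items → 1009 complete.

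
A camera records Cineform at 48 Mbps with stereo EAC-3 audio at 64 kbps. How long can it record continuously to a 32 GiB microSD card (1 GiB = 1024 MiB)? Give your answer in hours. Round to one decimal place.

1.6 hours

Audio: 64 kbps = 0.064 Mbps.
Total bitrate: 48 + 0.064 = 48.064 Mbps.
Capacity: 32 GiB = 274,878 Mb.
Recording time: 274,878 / 48.064 = 5,719 s ≈ 1.59 hours.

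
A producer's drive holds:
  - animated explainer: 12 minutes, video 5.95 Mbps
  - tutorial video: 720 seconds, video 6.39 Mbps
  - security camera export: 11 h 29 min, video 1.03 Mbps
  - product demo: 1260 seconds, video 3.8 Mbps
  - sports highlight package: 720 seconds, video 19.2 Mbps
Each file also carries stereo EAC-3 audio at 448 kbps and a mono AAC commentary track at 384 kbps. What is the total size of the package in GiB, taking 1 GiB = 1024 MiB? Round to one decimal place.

12.5 GiB

Audio total: 448 + 384 = 832 kbps = 0.832 Mbps.
animated explainer: 6.782 Mbps × 720 s = 4883.0 Mb
tutorial video: 7.222 Mbps × 720 s = 5199.8 Mb
security camera export: 1.862 Mbps × 41340 s = 76975.1 Mb
product demo: 4.632 Mbps × 1260 s = 5836.3 Mb
sports highlight package: 20.032 Mbps × 720 s = 14423.0 Mb
Total: 107317.3 Mb = 13414.7 MB.
= 12.49 GiB.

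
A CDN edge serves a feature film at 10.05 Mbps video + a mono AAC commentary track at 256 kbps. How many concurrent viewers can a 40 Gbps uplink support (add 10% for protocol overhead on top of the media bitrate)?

Audio: 256 kbps = 0.256 Mbps.
Per-viewer media rate: 10.306 Mbps.
On the wire with 10% overhead: 11.337 Mbps.
40 Gbps = 40,000 Mbps; 40,000 / 11.337 = 3528.39 → 3528 viewers.

3528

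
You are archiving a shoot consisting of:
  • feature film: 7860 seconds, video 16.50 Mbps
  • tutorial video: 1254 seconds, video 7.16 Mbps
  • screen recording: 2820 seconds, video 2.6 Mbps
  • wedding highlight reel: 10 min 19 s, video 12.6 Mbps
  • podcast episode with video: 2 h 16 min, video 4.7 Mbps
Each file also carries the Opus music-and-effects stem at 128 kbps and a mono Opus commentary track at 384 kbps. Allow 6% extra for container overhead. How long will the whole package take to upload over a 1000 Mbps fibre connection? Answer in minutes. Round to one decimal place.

3.6 minutes

Audio total: 128 + 384 = 512 kbps = 0.512 Mbps.
feature film: 17.012 Mbps × 7860 s × 1.06 = 141737.2 Mb
tutorial video: 7.672 Mbps × 1254 s × 1.06 = 10197.9 Mb
screen recording: 3.112 Mbps × 2820 s × 1.06 = 9302.4 Mb
wedding highlight reel: 13.112 Mbps × 619 s × 1.06 = 8603.3 Mb
podcast episode with video: 5.212 Mbps × 8160 s × 1.06 = 45081.7 Mb
Total: 214922.5 Mb = 26865.3 MB.
At 1000 Mbps: 214922.5 / 1000 = 215 s ≈ 3.58 minutes.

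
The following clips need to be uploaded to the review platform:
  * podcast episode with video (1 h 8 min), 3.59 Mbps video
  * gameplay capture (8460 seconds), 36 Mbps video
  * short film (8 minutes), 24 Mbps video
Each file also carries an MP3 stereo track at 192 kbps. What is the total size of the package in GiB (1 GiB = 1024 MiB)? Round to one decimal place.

38.8 GiB

Audio: 192 kbps = 0.192 Mbps.
podcast episode with video: 3.782 Mbps × 4080 s = 15430.6 Mb
gameplay capture: 36.192 Mbps × 8460 s = 306184.3 Mb
short film: 24.192 Mbps × 480 s = 11612.2 Mb
Total: 333227.0 Mb = 41653.4 MB.
= 38.79 GiB.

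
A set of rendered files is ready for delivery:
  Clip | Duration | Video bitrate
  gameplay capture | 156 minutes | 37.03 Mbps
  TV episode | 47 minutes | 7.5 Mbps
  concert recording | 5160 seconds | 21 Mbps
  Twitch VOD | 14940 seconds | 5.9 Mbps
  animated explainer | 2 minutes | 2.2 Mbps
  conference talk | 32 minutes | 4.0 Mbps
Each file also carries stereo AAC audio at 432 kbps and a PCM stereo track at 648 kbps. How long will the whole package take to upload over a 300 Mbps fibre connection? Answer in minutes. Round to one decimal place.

Audio total: 432 + 648 = 1080 kbps = 1.080 Mbps.
gameplay capture: 38.110 Mbps × 9360 s = 356709.6 Mb
TV episode: 8.580 Mbps × 2820 s = 24195.6 Mb
concert recording: 22.080 Mbps × 5160 s = 113932.8 Mb
Twitch VOD: 6.980 Mbps × 14940 s = 104281.2 Mb
animated explainer: 3.280 Mbps × 120 s = 393.6 Mb
conference talk: 5.080 Mbps × 1920 s = 9753.6 Mb
Total: 609266.4 Mb = 76158.3 MB.
At 300 Mbps: 609266.4 / 300 = 2031 s ≈ 33.8 minutes.

33.8 minutes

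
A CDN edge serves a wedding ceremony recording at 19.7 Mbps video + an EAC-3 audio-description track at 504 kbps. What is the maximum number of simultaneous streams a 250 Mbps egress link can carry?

12

Audio: 504 kbps = 0.504 Mbps.
Per-viewer media rate: 20.204 Mbps.
250 Mbps = 250.0 Mbps; 250.0 / 20.204 = 12.37 → 12 viewers.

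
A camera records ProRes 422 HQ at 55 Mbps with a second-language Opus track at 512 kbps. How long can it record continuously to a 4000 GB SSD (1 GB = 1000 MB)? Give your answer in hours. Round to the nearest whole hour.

160 hours

Audio: 512 kbps = 0.512 Mbps.
Total bitrate: 55 + 0.512 = 55.512 Mbps.
Capacity: 4000 GB = 32,000,000 Mb.
Recording time: 32,000,000 / 55.512 = 576,452 s ≈ 160 hours.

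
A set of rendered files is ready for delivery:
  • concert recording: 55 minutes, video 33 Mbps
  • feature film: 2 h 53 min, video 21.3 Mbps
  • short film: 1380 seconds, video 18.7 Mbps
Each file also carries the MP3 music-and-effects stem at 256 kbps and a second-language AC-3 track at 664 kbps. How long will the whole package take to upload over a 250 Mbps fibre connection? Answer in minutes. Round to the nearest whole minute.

25 minutes

Audio total: 256 + 664 = 920 kbps = 0.920 Mbps.
concert recording: 33.920 Mbps × 3300 s = 111936.0 Mb
feature film: 22.220 Mbps × 10380 s = 230643.6 Mb
short film: 19.620 Mbps × 1380 s = 27075.6 Mb
Total: 369655.2 Mb = 46206.9 MB.
At 250 Mbps: 369655.2 / 250 = 1479 s ≈ 24.6 minutes.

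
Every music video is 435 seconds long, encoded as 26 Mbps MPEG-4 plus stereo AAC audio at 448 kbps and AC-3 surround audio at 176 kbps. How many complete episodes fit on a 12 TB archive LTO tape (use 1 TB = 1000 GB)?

8289

Audio total: 448 + 176 = 624 kbps = 0.624 Mbps.
Total bitrate: 26.624 Mbps.
Per item: 26.624 Mbps × 435 s = 11,581 Mb = 1,448 MB.
Capacity: 12 TB = 96,000,000 Mb; 8289.12 items → 8289 complete.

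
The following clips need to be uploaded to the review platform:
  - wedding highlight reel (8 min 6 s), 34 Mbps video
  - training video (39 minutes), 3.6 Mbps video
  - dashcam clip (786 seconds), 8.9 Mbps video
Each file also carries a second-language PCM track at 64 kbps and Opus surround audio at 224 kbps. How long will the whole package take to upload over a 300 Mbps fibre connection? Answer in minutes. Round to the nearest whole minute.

2 minutes

Audio total: 64 + 224 = 288 kbps = 0.288 Mbps.
wedding highlight reel: 34.288 Mbps × 486 s = 16664.0 Mb
training video: 3.888 Mbps × 2340 s = 9097.9 Mb
dashcam clip: 9.188 Mbps × 786 s = 7221.8 Mb
Total: 32983.7 Mb = 4123.0 MB.
At 300 Mbps: 32983.7 / 300 = 110 s ≈ 1.83 minutes.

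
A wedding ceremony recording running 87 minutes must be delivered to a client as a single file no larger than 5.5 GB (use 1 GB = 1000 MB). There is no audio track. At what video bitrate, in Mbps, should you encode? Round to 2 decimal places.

Budget: 5.5 GB = 44000.0 Mb.
87 min = 5220 s
Total bitrate budget: 44000.0 Mb / 5220 s = 8.429 Mbps.

8.43 Mbps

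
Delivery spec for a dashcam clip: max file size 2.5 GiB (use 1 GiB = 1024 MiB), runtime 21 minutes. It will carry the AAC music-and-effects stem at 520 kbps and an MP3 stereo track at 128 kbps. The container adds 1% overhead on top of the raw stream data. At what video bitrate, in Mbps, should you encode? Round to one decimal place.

16.2 Mbps

Budget: 2.5 GiB = 21474.8 Mb.
Stream payload after overhead: 21474.8 / 1.01 = 21262.2 Mb.
21 min = 1260 s
Total bitrate budget: 21262.2 Mb / 1260 s = 16.875 Mbps.
Audio total: 520 + 128 = 648 kbps = 0.648 Mbps.
Video: 16.875 − 0.648 = 16.227 Mbps.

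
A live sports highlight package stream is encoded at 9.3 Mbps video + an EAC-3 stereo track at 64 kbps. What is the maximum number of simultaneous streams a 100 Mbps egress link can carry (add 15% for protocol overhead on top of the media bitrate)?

Audio: 64 kbps = 0.064 Mbps.
Per-viewer media rate: 9.364 Mbps.
On the wire with 15% overhead: 10.769 Mbps.
100 Mbps = 100.0 Mbps; 100.0 / 10.769 = 9.29 → 9 viewers.

9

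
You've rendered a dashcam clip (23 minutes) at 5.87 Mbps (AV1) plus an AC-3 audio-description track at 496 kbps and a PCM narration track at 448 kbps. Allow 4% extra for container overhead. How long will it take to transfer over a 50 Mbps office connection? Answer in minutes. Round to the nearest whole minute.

3 minutes

23 min = 1380 s
Audio total: 496 + 448 = 944 kbps = 0.944 Mbps.
Total bitrate: 6.814 Mbps.
File: 6.814 Mbps × 1380 s = 9403.3 Mb.
With 4% container overhead: ×1.04. → 9779.5 Mb.
At 50 Mbps: 9779.5 / 50 = 195.6 s ≈ 3.26 minutes.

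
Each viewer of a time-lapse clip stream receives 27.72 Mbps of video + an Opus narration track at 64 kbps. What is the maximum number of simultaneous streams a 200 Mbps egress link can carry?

Audio: 64 kbps = 0.064 Mbps.
Per-viewer media rate: 27.784 Mbps.
200 Mbps = 200.0 Mbps; 200.0 / 27.784 = 7.20 → 7 viewers.

7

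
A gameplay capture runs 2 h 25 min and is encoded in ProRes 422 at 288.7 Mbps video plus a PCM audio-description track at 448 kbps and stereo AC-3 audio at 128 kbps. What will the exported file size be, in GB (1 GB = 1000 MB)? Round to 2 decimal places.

314.59 GB

2 h 25 min = 145 min = 8700 s
Audio total: 448 + 128 = 576 kbps = 0.576 Mbps.
Total bitrate: 288.7 + 0.576 = 289.276 Mbps.
Stream data: 289.276 Mbps × 8700 s = 2516701.2 Mb.
2,516,701 Mb ÷ 8 = 314,588 MB → 314.6 GB.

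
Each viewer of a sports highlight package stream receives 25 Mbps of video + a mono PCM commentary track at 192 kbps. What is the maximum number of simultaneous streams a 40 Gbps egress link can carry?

1587

Audio: 192 kbps = 0.192 Mbps.
Per-viewer media rate: 25.192 Mbps.
40 Gbps = 40,000 Mbps; 40,000 / 25.192 = 1587.81 → 1587 viewers.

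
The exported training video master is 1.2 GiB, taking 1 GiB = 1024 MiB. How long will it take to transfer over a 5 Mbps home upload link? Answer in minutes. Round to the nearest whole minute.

File: 1.2 GiB = 10307.9 Mb.
At 5 Mbps: 10307.9 / 5 = 2061.6 s ≈ 34.4 minutes.

34 minutes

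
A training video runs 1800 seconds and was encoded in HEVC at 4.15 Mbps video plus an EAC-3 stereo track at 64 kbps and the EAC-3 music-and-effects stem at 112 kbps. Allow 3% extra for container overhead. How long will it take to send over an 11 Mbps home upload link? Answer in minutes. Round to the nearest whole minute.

Audio total: 64 + 112 = 176 kbps = 0.176 Mbps.
Total bitrate: 4.326 Mbps.
File: 4.326 Mbps × 1800 s = 7786.8 Mb.
With 3% container overhead: ×1.03. → 8020.4 Mb.
At 11 Mbps: 8020.4 / 11 = 729.1 s ≈ 12.2 minutes.

12 minutes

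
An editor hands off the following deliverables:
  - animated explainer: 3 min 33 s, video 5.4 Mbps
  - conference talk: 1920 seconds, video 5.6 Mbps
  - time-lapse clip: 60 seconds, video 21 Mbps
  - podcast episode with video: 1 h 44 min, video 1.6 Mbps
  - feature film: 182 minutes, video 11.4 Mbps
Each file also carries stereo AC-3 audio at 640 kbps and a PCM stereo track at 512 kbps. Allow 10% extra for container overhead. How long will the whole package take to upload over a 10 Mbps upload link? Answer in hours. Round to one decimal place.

Audio total: 640 + 512 = 1152 kbps = 1.152 Mbps.
animated explainer: 6.552 Mbps × 213 s × 1.10 = 1535.1 Mb
conference talk: 6.752 Mbps × 1920 s × 1.10 = 14260.2 Mb
time-lapse clip: 22.152 Mbps × 60 s × 1.10 = 1462.0 Mb
podcast episode with video: 2.752 Mbps × 6240 s × 1.10 = 18889.7 Mb
feature film: 12.552 Mbps × 10920 s × 1.10 = 150774.6 Mb
Total: 186921.7 Mb = 23365.2 MB.
At 10 Mbps: 186921.7 / 10 = 18692 s ≈ 5.19 hours.

5.2 hours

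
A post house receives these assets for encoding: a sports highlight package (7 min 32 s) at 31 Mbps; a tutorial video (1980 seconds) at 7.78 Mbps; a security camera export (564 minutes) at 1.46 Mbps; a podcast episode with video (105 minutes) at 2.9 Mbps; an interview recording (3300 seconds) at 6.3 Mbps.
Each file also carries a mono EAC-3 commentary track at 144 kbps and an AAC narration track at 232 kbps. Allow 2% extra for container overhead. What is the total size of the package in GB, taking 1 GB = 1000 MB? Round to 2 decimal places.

17.23 GB

Audio total: 144 + 232 = 376 kbps = 0.376 Mbps.
sports highlight package: 31.376 Mbps × 452 s × 1.02 = 14465.6 Mb
tutorial video: 8.156 Mbps × 1980 s × 1.02 = 16471.9 Mb
security camera export: 1.836 Mbps × 33840 s × 1.02 = 63372.8 Mb
podcast episode with video: 3.276 Mbps × 6300 s × 1.02 = 21051.6 Mb
interview recording: 6.676 Mbps × 3300 s × 1.02 = 22471.4 Mb
Total: 137833.3 Mb = 17229.2 MB.
= 17.23 GB.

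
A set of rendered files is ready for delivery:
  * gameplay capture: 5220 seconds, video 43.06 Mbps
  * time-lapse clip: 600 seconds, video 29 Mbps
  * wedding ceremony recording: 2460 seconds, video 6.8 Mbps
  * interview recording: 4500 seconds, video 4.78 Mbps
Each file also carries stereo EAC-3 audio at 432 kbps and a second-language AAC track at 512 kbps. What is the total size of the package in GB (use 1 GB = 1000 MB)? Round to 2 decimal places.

Audio total: 432 + 512 = 944 kbps = 0.944 Mbps.
gameplay capture: 44.004 Mbps × 5220 s = 229700.9 Mb
time-lapse clip: 29.944 Mbps × 600 s = 17966.4 Mb
wedding ceremony recording: 7.744 Mbps × 2460 s = 19050.2 Mb
interview recording: 5.724 Mbps × 4500 s = 25758.0 Mb
Total: 292475.5 Mb = 36559.4 MB.
= 36.56 GB.

36.56 GB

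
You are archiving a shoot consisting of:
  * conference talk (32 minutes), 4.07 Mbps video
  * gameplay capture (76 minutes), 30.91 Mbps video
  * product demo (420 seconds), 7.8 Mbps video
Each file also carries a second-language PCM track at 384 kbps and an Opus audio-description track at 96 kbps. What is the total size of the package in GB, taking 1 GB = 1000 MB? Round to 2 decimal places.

19.42 GB

Audio total: 384 + 96 = 480 kbps = 0.480 Mbps.
conference talk: 4.550 Mbps × 1920 s = 8736.0 Mb
gameplay capture: 31.390 Mbps × 4560 s = 143138.4 Mb
product demo: 8.280 Mbps × 420 s = 3477.6 Mb
Total: 155352.0 Mb = 19419.0 MB.
= 19.42 GB.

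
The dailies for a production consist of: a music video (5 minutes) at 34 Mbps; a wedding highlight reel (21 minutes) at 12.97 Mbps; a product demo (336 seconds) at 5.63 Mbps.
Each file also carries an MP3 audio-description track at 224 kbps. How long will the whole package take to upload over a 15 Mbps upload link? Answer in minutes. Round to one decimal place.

32.1 minutes

Audio: 224 kbps = 0.224 Mbps.
music video: 34.224 Mbps × 300 s = 10267.2 Mb
wedding highlight reel: 13.194 Mbps × 1260 s = 16624.4 Mb
product demo: 5.854 Mbps × 336 s = 1966.9 Mb
Total: 28858.6 Mb = 3607.3 MB.
At 15 Mbps: 28858.6 / 15 = 1924 s ≈ 32.1 minutes.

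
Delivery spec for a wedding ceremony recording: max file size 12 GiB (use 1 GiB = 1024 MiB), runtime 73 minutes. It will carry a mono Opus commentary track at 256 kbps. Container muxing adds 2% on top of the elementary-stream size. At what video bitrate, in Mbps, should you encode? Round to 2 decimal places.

22.82 Mbps

Budget: 12 GiB = 103079.2 Mb.
Stream payload after overhead: 103079.2 / 1.02 = 101058.1 Mb.
73 min = 4380 s
Total bitrate budget: 101058.1 Mb / 4380 s = 23.073 Mbps.
Audio: 256 kbps = 0.256 Mbps.
Video: 23.073 − 0.256 = 22.817 Mbps.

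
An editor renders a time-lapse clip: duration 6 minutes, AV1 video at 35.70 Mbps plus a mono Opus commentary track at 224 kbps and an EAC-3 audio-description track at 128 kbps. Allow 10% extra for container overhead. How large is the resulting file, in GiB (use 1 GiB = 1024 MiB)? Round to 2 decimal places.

1.66 GiB

6 min = 360 s
Audio total: 224 + 128 = 352 kbps = 0.352 Mbps.
Total bitrate: 35.70 + 0.352 = 36.052 Mbps.
Stream data: 36.052 Mbps × 360 s = 12978.7 Mb.
With 10% container overhead: ×1.10.
14,277 Mb = 1,784,574,000 bytes ÷ 1,073,741,824 = 1.662 GiB.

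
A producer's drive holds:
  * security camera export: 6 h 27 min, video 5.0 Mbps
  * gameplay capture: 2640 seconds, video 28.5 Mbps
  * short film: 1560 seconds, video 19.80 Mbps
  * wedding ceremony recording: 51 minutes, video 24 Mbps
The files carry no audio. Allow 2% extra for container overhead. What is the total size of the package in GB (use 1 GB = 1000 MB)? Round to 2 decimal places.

37.70 GB

security camera export: 5.000 Mbps × 23220 s × 1.02 = 118422.0 Mb
gameplay capture: 28.500 Mbps × 2640 s × 1.02 = 76744.8 Mb
short film: 19.800 Mbps × 1560 s × 1.02 = 31505.8 Mb
wedding ceremony recording: 24.000 Mbps × 3060 s × 1.02 = 74908.8 Mb
Total: 301581.4 Mb = 37697.7 MB.
= 37.70 GB.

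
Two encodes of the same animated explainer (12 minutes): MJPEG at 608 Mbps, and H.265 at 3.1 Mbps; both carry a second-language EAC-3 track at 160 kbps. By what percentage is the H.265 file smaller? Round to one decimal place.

99.5%

12 min = 720 s
Audio: 160 kbps = 0.160 Mbps.
MJPEG: 608.160 Mbps × 720 s = 437875.2 Mb = 50.975 GiB.
H.265: 3.260 Mbps × 720 s = 2347.2 Mb = 0.273 GiB.
Reduction: (1 − 0.273/50.975) × 100 = 99.46%.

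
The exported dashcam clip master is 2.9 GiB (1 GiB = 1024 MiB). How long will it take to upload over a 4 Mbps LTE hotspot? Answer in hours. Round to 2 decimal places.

File: 2.9 GiB = 24910.8 Mb.
At 4 Mbps: 24910.8 / 4 = 6227.7 s ≈ 1.73 hours.

1.73 hours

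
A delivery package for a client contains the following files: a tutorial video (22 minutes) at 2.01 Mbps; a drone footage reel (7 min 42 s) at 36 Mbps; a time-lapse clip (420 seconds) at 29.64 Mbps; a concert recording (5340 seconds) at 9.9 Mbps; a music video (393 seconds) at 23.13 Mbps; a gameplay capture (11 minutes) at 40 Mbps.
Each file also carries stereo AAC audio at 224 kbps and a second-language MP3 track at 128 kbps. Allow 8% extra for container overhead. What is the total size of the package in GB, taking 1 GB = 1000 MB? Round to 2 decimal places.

Audio total: 224 + 128 = 352 kbps = 0.352 Mbps.
tutorial video: 2.362 Mbps × 1320 s × 1.08 = 3367.3 Mb
drone footage reel: 36.352 Mbps × 462 s × 1.08 = 18138.2 Mb
time-lapse clip: 29.992 Mbps × 420 s × 1.08 = 13604.4 Mb
concert recording: 10.252 Mbps × 5340 s × 1.08 = 59125.3 Mb
music video: 23.482 Mbps × 393 s × 1.08 = 9966.7 Mb
gameplay capture: 40.352 Mbps × 660 s × 1.08 = 28762.9 Mb
Total: 132964.8 Mb = 16620.6 MB.
= 16.62 GB.

16.62 GB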